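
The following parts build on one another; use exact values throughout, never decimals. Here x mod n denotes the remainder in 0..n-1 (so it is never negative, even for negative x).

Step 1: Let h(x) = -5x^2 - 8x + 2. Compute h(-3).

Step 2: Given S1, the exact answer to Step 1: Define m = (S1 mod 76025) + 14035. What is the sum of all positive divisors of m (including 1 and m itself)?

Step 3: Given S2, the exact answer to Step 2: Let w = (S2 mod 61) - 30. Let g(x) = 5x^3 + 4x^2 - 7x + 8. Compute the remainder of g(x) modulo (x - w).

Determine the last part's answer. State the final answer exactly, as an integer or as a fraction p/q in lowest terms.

Step 1: -5*(-3)^2 - 8*(-3)^1 + 2 = (-45) + (24) + (2) = -19; answer -19
Step 2: S1 = -19; m = 90041; 90041 = 7 * 19 * 677; sigma = (1 + 7) * (1 + 19) * (1 + 677) = 8 * 20 * 678 = 108480; answer 108480
Step 3: S2 = 108480; w = -8; remainder = value at the root: 5*(-8)^3 + 4*(-8)^2 - 7*(-8)^1 + 8 = (-2560) + (256) + (56) + (8) = -2240; answer -2240

-2240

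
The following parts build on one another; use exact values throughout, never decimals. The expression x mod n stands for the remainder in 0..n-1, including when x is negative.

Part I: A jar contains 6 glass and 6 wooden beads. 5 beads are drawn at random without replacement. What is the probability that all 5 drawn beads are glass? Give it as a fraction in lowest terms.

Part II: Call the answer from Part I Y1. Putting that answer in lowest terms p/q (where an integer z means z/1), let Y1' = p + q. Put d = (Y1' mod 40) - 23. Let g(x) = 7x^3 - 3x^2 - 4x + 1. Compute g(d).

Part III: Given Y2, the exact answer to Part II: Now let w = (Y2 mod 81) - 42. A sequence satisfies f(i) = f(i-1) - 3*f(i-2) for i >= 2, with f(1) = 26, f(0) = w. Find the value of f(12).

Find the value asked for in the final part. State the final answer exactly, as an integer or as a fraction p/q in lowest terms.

Part I: total draws C(12,5) = 792; favorable C(6,5) = 6; P = 1/132; answer 1/132
Part II: Y1 = 1/132; threaded value p + q = 133; d = -10; 7*(-10)^3 - 3*(-10)^2 - 4*(-10)^1 + 1 = (-7000) + (-300) + (40) + (1) = -7259; answer -7259
Part III: Y2 = -7259; w = -11; f(2) = 1*(26) - 3*(-11) = 59; iterating: f(2)=59, f(3)=-19, f(4)=-196, f(5)=-139, f(6)=449, f(7)=866, f(8)=-481, f(9)=-3079, f(10)=-1636, f(11)=7601, f(12)=12509; answer 12509

12509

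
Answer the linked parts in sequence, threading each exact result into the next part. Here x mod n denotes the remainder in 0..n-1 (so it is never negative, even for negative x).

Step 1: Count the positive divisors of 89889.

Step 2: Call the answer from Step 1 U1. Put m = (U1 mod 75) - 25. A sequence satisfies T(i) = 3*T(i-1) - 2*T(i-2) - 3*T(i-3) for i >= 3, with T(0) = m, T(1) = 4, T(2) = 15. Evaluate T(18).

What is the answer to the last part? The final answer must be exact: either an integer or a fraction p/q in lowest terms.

4181622

Step 1: 89889 = 3 * 19^2 * 83; number of divisors = (1+1) * (2+1) * (1+1) = 12; answer 12
Step 2: U1 = 12; m = -13; T(3) = 3*(15) - 2*(4) - 3*(-13) = 76; iterating: T(3)=76, T(4)=186, T(5)=361, T(6)=483, T(7)=169, T(8)=-1542, T(9)=-6413, T(10)=-16662, T(11)=-32534, T(12)=-45039, T(13)=-20063, T(14)=127491, T(15)=557716, T(16)=1478355, T(17)=2937160, T(18)=4181622; answer 4181622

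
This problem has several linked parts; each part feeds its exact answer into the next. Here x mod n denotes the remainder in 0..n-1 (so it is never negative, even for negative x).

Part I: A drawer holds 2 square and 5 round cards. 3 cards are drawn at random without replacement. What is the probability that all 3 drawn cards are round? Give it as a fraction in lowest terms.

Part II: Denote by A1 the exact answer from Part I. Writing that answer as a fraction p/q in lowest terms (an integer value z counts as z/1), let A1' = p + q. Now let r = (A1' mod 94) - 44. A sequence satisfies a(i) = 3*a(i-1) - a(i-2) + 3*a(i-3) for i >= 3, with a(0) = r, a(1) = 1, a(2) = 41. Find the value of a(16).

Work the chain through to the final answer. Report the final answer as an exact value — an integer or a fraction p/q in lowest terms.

Part I: total draws C(7,3) = 35; favorable C(5,3) = 10; P = 2/7; answer 2/7
Part II: A1 = 2/7; threaded value p + q = 9; r = -35; a(3) = 3*(41) - 1*(1) + 3*(-35) = 17; iterating: a(3)=17, a(4)=13, a(5)=145, a(6)=473, a(7)=1313, a(8)=3901, a(9)=11809, a(10)=35465, a(11)=106289, a(12)=318829, a(13)=956593, a(14)=2869817, a(15)=8609345, a(16)=25827997; answer 25827997

25827997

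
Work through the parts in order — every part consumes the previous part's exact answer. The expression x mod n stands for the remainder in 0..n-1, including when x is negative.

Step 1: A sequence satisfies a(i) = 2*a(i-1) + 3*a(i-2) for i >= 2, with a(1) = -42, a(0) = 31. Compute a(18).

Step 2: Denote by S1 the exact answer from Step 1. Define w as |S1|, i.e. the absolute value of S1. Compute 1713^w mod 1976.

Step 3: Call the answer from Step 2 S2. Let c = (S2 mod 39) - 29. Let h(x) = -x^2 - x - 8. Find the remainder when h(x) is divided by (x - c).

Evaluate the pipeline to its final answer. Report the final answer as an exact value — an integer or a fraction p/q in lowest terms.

Step 1: a(2) = 2*(-42) + 3*(31) = 9; iterating: a(2)=9, a(3)=-108, a(4)=-189, a(5)=-702, a(6)=-1971, a(7)=-6048, a(8)=-18009, a(9)=-54162, a(10)=-162351, a(11)=-487188, a(12)=-1461429, a(13)=-4384422, a(14)=-13153131, a(15)=-39459528, a(16)=-118378449, a(17)=-355135482, a(18)=-1065406311; answer -1065406311
Step 2: S1 = -1065406311; w = 1065406311; squarings mod 1976: 1713^1=1713, 1713^2=9, 1713^4=81, 1713^8=633, 1713^16=1537, 1713^32=1049, 1713^64=1745, 1713^128=9, 1713^256=81, 1713^512=633, 1713^1024=1537, 1713^2048=1049, 1713^4096=1745, 1713^8192=9, 1713^16384=81, 1713^32768=633, 1713^65536=1537, 1713^131072=1049, 1713^262144=1745, 1713^524288=9, 1713^1048576=81, 1713^2097152=633, 1713^4194304=1537, 1713^8388608=1049, 1713^16777216=1745, 1713^33554432=9, 1713^67108864=81, 1713^134217728=633, 1713^268435456=1537, 1713^536870912=1049; 1713^1065406311 = 1713^1 * 1713^2 * 1713^4 * 1713^32 * 1713^64 * 1713^256 * 1713^512 * 1713^1024 * 1713^2048 * 1713^16384 * 1713^32768 * 1713^8388608 * 1713^16777216 * 1713^33554432 * 1713^67108864 * 1713^134217728 * 1713^268435456 * 1713^536870912 = 1481 (mod 1976); answer 1481
Step 3: S2 = 1481; c = 9; remainder = value at the root: -1*(9)^2 - 1*(9)^1 - 8 = (-81) + (-9) + (-8) = -98; answer -98

-98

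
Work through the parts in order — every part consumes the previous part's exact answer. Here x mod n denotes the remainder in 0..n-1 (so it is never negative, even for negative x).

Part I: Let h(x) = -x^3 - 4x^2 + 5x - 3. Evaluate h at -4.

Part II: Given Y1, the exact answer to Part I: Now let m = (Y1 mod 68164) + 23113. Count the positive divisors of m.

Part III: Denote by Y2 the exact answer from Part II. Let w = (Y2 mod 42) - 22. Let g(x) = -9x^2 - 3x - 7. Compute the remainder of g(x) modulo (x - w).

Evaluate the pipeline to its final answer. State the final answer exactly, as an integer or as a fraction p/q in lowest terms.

-313

Part I: -1*(-4)^3 - 4*(-4)^2 + 5*(-4)^1 - 3 = (64) + (-64) + (-20) + (-3) = -23; answer -23
Part II: Y1 = -23; m = 91254; 91254 = 2 * 3 * 67 * 227; number of divisors = (1+1) * (1+1) * (1+1) * (1+1) = 16; answer 16
Part III: Y2 = 16; w = -6; remainder = value at the root: -9*(-6)^2 - 3*(-6)^1 - 7 = (-324) + (18) + (-7) = -313; answer -313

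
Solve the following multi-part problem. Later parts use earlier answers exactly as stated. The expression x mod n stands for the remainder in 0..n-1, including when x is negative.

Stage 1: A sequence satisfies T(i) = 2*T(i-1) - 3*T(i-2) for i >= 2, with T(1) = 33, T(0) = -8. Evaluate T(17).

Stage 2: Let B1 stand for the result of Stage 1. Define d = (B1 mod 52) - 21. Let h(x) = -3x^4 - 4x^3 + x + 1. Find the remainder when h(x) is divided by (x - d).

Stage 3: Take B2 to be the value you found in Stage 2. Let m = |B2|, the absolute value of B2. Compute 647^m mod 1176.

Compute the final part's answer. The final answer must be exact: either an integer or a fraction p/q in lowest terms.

Stage 1: T(2) = 2*(33) - 3*(-8) = 90; iterating: T(2)=90, T(3)=81, T(4)=-108, T(5)=-459, T(6)=-594, T(7)=189, T(8)=2160, T(9)=3753, T(10)=1026, T(11)=-9207, T(12)=-21492, T(13)=-15363, T(14)=33750, T(15)=113589, T(16)=125928, T(17)=-88911; answer -88911
Stage 2: B1 = -88911; d = -12; remainder = value at the root: -3*(-12)^4 - 4*(-12)^3 + 1*(-12)^1 + 1 = (-62208) + (6912) + (-12) + (1) = -55307; answer -55307
Stage 3: B2 = -55307; m = 55307; squarings mod 1176: 647^1=647, 647^2=1129, 647^4=1033, 647^8=457, 647^16=697, 647^32=121, 647^64=529, 647^128=1129, 647^256=1033, 647^512=457, 647^1024=697, 647^2048=121, 647^4096=529, 647^8192=1129, 647^16384=1033, 647^32768=457; 647^55307 = 647^1 * 647^2 * 647^8 * 647^2048 * 647^4096 * 647^16384 * 647^32768 = 215 (mod 1176); answer 215

215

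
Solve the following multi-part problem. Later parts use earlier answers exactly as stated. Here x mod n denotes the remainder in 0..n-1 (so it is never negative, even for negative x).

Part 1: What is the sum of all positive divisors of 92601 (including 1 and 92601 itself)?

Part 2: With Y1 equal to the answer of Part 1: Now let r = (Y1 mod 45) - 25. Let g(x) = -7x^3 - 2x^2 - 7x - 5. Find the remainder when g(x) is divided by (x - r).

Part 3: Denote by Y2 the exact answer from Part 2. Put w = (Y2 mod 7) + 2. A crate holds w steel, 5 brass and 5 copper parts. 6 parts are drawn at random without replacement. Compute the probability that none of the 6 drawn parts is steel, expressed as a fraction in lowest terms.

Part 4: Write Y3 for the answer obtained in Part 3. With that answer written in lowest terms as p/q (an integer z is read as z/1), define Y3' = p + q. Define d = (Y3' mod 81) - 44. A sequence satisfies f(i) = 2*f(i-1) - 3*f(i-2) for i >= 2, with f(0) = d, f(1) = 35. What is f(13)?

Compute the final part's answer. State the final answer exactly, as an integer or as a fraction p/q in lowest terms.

42335

Part 1: 92601 = 3^2 * 10289; sigma = (1 + 3 + 9) * (1 + 10289) = 13 * 10290 = 133770; answer 133770
Part 2: Y1 = 133770; r = 5; remainder = value at the root: -7*(5)^3 - 2*(5)^2 - 7*(5)^1 - 5 = (-875) + (-50) + (-35) + (-5) = -965; answer -965
Part 3: Y2 = -965; w = 3; total draws C(13,6) = 1716; favorable C(10,6) = 210; P = 35/286; answer 35/286
Part 4: Y3 = 35/286; threaded value p + q = 321; d = 34; f(2) = 2*(35) - 3*(34) = -32; iterating: f(2)=-32, f(3)=-169, f(4)=-242, f(5)=23, f(6)=772, f(7)=1475, f(8)=634, f(9)=-3157, f(10)=-8216, f(11)=-6961, f(12)=10726, f(13)=42335; answer 42335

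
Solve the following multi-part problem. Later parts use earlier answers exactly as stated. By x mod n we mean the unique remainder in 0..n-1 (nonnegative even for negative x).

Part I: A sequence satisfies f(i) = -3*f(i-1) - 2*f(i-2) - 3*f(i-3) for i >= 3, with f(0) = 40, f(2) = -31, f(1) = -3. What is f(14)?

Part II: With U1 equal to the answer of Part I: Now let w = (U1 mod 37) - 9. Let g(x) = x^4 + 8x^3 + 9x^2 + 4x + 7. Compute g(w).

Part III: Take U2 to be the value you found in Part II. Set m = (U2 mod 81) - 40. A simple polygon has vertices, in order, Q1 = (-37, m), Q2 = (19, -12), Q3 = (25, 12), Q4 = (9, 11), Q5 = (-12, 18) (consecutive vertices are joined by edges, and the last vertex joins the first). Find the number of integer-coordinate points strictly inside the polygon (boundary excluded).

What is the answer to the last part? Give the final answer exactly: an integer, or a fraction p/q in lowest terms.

Part I: f(3) = -3*(-31) - 2*(-3) - 3*(40) = -21; iterating: f(3)=-21, f(4)=134, f(5)=-267, f(6)=596, f(7)=-1656, f(8)=4577, f(9)=-12207, f(10)=32435, f(11)=-86622, f(12)=231617, f(13)=-618912, f(14)=1653368; answer 1653368
Part II: U1 = 1653368; w = 14; 1*(14)^4 + 8*(14)^3 + 9*(14)^2 + 4*(14)^1 + 7 = (38416) + (21952) + (1764) + (56) + (7) = 62195; answer 62195
Part III: U2 = 62195; m = 28; cross terms: (-37*-12 - 19*28)=-88, (19*12 - 25*-12)=528, (25*11 - 9*12)=167, (9*18 - -12*11)=294, (-12*28 - -37*18)=330; twice the area = |1231| = 1231; area = 1231/2; boundary points = 8 + 6 + 1 + 7 + 5 = 27; strictly interior points = area - boundary/2 + 1 = 603; answer 603

603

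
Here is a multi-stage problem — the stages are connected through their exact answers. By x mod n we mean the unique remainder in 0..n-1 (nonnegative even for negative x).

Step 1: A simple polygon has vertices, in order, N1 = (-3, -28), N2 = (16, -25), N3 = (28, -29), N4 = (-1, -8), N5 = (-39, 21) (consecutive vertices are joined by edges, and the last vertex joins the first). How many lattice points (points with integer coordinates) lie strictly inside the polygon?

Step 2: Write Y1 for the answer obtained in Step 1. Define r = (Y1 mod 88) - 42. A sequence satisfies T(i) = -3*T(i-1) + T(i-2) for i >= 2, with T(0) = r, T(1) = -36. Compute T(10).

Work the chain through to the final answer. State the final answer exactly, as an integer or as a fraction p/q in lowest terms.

Step 1: cross terms: (-3*-25 - 16*-28)=523, (16*-29 - 28*-25)=236, (28*-8 - -1*-29)=-253, (-1*21 - -39*-8)=-333, (-39*-28 - -3*21)=1155; twice the area = |1328| = 1328; area = 664; boundary points = 1 + 4 + 1 + 1 + 1 = 8; strictly interior points = area - boundary/2 + 1 = 661; answer 661
Step 2: Y1 = 661; r = 3; T(2) = -3*(-36) + 1*(3) = 111; iterating: T(2)=111, T(3)=-369, T(4)=1218, T(5)=-4023, T(6)=13287, T(7)=-43884, T(8)=144939, T(9)=-478701, T(10)=1581042; answer 1581042

1581042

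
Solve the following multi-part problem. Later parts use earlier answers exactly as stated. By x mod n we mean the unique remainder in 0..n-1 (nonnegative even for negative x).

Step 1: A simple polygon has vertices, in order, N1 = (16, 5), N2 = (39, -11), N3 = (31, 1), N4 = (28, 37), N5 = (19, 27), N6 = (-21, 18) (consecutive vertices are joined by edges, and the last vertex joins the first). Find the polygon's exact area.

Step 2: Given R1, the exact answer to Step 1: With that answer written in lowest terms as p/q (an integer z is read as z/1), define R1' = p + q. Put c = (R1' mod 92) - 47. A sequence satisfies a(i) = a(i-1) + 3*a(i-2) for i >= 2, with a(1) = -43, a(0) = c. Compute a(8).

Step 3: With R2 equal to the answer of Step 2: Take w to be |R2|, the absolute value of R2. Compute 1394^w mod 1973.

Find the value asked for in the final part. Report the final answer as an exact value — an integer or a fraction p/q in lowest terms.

1047

Step 1: cross terms: (16*-11 - 39*5)=-371, (39*1 - 31*-11)=380, (31*37 - 28*1)=1119, (28*27 - 19*37)=53, (19*18 - -21*27)=909, (-21*5 - 16*18)=-393; twice the area = |1697| = 1697; area = 1697/2; answer 1697/2
Step 2: R1 = 1697/2; threaded value p + q = 1699; c = -4; a(2) = 1*(-43) + 3*(-4) = -55; iterating: a(2)=-55, a(3)=-184, a(4)=-349, a(5)=-901, a(6)=-1948, a(7)=-4651, a(8)=-10495; answer -10495
Step 3: R2 = -10495; w = 10495; squarings mod 1973: 1394^1=1394, 1394^2=1804, 1394^4=939, 1394^8=1763, 1394^16=694, 1394^32=224, 1394^64=851, 1394^128=110, 1394^256=262, 1394^512=1562, 1394^1024=1216, 1394^2048=879, 1394^4096=1198, 1394^8192=833; 1394^10495 = 1394^1 * 1394^2 * 1394^4 * 1394^8 * 1394^16 * 1394^32 * 1394^64 * 1394^128 * 1394^2048 * 1394^8192 = 1047 (mod 1973); answer 1047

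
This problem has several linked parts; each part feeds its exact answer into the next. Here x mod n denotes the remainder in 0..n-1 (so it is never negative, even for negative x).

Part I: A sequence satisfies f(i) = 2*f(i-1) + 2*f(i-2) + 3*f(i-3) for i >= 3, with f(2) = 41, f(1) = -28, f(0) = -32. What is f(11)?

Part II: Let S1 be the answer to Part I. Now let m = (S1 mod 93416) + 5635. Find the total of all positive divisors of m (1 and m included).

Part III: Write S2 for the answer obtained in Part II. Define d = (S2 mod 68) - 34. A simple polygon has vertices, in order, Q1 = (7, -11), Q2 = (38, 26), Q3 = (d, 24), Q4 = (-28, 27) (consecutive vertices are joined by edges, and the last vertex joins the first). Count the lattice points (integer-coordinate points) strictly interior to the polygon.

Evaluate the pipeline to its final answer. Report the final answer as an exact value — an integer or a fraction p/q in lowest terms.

1138

Part I: f(3) = 2*(41) + 2*(-28) + 3*(-32) = -70; iterating: f(3)=-70, f(4)=-142, f(5)=-301, f(6)=-1096, f(7)=-3220, f(8)=-9535, f(9)=-28798, f(10)=-86326, f(11)=-258853; answer -258853
Part II: S1 = -258853; m = 27030; 27030 = 2 * 3 * 5 * 17 * 53; sigma = (1 + 2) * (1 + 3) * (1 + 5) * (1 + 17) * (1 + 53) = 3 * 4 * 6 * 18 * 54 = 69984; answer 69984
Part III: S2 = 69984; d = -22; cross terms: (7*26 - 38*-11)=600, (38*24 - -22*26)=1484, (-22*27 - -28*24)=78, (-28*-11 - 7*27)=119; twice the area = |2281| = 2281; area = 2281/2; boundary points = 1 + 2 + 3 + 1 = 7; strictly interior points = area - boundary/2 + 1 = 1138; answer 1138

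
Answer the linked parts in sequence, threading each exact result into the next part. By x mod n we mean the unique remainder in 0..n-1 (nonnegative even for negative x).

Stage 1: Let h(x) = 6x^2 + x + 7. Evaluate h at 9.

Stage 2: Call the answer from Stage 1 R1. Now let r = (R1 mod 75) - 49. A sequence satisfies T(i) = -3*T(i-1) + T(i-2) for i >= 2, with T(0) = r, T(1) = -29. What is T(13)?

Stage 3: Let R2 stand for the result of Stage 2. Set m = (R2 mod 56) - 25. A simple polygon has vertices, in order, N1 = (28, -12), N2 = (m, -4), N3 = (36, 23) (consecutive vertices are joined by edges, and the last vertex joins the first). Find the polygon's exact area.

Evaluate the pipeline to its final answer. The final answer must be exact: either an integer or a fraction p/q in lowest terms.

Stage 1: 6*(9)^2 + 1*(9)^1 + 7 = (486) + (9) + (7) = 502; answer 502
Stage 2: R1 = 502; r = 3; T(2) = -3*(-29) + 1*(3) = 90; iterating: T(2)=90, T(3)=-299, T(4)=987, T(5)=-3260, T(6)=10767, T(7)=-35561, T(8)=117450, T(9)=-387911, T(10)=1281183, T(11)=-4231460, T(12)=13975563, T(13)=-46158149; answer -46158149
Stage 3: R2 = -46158149; m = -6; cross terms: (28*-4 - -6*-12)=-184, (-6*23 - 36*-4)=6, (36*-12 - 28*23)=-1076; twice the area = |-1254| = 1254; area = 627; answer 627

627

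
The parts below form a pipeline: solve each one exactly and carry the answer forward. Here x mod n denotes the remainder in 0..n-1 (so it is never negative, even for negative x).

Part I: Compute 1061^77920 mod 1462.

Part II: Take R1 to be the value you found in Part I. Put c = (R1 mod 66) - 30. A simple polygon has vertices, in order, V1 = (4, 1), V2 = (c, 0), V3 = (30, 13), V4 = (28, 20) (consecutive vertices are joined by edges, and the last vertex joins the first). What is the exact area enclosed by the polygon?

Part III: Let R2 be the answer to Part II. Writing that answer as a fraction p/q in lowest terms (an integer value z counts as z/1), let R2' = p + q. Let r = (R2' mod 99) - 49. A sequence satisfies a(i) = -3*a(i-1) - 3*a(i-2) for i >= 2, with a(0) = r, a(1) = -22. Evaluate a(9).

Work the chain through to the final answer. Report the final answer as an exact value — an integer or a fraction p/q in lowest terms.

-7857

Part I: squarings mod 1462: 1061^1=1061, 1061^2=1443, 1061^4=361, 1061^8=203, 1061^16=273, 1061^32=1429, 1061^64=1089, 1061^128=239, 1061^256=103, 1061^512=375, 1061^1024=273, 1061^2048=1429, 1061^4096=1089, 1061^8192=239, 1061^16384=103, 1061^32768=375, 1061^65536=273; 1061^77920 = 1061^32 * 1061^64 * 1061^4096 * 1061^8192 * 1061^65536 = 443 (mod 1462); answer 443
Part II: R1 = 443; c = 17; cross terms: (4*0 - 17*1)=-17, (17*13 - 30*0)=221, (30*20 - 28*13)=236, (28*1 - 4*20)=-52; twice the area = |388| = 388; area = 194; answer 194
Part III: R2 = 194; threaded value p + q = 195; r = 47; a(2) = -3*(-22) - 3*(47) = -75; iterating: a(2)=-75, a(3)=291, a(4)=-648, a(5)=1071, a(6)=-1269, a(7)=594, a(8)=2025, a(9)=-7857; answer -7857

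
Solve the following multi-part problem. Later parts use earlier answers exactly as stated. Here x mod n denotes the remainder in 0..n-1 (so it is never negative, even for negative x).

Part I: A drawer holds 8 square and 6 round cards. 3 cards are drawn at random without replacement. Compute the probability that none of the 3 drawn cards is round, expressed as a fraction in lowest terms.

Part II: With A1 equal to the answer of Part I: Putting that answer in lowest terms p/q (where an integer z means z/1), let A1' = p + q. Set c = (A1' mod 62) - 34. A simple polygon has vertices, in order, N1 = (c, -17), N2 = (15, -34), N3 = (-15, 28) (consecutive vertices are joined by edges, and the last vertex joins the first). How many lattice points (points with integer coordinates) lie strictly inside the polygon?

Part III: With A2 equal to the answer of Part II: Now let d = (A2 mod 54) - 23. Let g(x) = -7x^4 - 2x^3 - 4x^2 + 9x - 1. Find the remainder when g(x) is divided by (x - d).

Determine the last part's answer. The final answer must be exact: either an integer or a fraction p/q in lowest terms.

-105535

Part I: total draws C(14,3) = 364; favorable C(8,3) = 56; P = 2/13; answer 2/13
Part II: A1 = 2/13; threaded value p + q = 15; c = -19; cross terms: (-19*-34 - 15*-17)=901, (15*28 - -15*-34)=-90, (-15*-17 - -19*28)=787; twice the area = |1598| = 1598; area = 799; boundary points = 17 + 2 + 1 = 20; strictly interior points = area - boundary/2 + 1 = 790; answer 790
Part III: A2 = 790; d = 11; remainder = value at the root: -7*(11)^4 - 2*(11)^3 - 4*(11)^2 + 9*(11)^1 - 1 = (-102487) + (-2662) + (-484) + (99) + (-1) = -105535; answer -105535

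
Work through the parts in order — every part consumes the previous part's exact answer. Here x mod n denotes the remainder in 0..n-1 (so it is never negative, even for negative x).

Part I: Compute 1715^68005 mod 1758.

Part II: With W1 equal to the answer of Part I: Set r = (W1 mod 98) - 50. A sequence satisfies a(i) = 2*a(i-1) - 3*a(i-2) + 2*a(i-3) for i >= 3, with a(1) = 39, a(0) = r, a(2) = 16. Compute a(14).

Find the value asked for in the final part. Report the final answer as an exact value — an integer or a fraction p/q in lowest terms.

-628

Part I: squarings mod 1758: 1715^1=1715, 1715^2=91, 1715^4=1249, 1715^8=655, 1715^16=73, 1715^32=55, 1715^64=1267, 1715^128=235, 1715^256=727, 1715^512=1129, 1715^1024=91, 1715^2048=1249, 1715^4096=655, 1715^8192=73, 1715^16384=55, 1715^32768=1267, 1715^65536=235; 1715^68005 = 1715^1 * 1715^4 * 1715^32 * 1715^128 * 1715^256 * 1715^2048 * 1715^65536 = 191 (mod 1758); answer 191
Part II: W1 = 191; r = 43; a(3) = 2*(16) - 3*(39) + 2*(43) = 1; iterating: a(3)=1, a(4)=32, a(5)=93, a(6)=92, a(7)=-31, a(8)=-152, a(9)=-27, a(10)=340, a(11)=457, a(12)=-160, a(13)=-1011, a(14)=-628; answer -628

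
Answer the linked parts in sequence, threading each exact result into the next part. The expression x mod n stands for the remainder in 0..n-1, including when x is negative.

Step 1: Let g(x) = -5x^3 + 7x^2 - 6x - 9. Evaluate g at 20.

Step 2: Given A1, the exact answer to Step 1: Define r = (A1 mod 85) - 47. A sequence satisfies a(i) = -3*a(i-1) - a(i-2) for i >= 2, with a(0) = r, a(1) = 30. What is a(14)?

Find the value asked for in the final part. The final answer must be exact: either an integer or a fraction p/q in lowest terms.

-12447762

Step 1: -5*(20)^3 + 7*(20)^2 - 6*(20)^1 - 9 = (-40000) + (2800) + (-120) + (-9) = -37329; answer -37329
Step 2: A1 = -37329; r = 24; a(2) = -3*(30) - 1*(24) = -114; iterating: a(2)=-114, a(3)=312, a(4)=-822, a(5)=2154, a(6)=-5640, a(7)=14766, a(8)=-38658, a(9)=101208, a(10)=-264966, a(11)=693690, a(12)=-1816104, a(13)=4754622, a(14)=-12447762; answer -12447762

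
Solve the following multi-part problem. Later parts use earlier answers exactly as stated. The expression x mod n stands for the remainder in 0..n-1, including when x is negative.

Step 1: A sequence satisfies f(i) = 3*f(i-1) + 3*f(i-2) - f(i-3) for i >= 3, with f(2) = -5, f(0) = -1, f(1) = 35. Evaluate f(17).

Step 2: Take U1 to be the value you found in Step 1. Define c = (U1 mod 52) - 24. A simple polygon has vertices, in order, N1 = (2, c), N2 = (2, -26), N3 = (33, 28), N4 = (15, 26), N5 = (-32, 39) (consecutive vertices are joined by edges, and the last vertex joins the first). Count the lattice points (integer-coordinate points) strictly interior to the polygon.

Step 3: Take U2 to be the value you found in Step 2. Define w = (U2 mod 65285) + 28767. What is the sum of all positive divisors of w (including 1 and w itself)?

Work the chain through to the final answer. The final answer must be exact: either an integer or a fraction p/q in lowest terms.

31080

Step 1: f(3) = 3*(-5) + 3*(35) - 1*(-1) = 91; iterating: f(3)=91, f(4)=223, f(5)=947, f(6)=3419, f(7)=12875, f(8)=47935, f(9)=179011, f(10)=667963, f(11)=2492987, f(12)=9303839, f(13)=34722515, f(14)=129586075, f(15)=483621931, f(16)=1804901503, f(17)=6735984227; answer 6735984227
Step 2: U1 = 6735984227; c = -13; cross terms: (2*-26 - 2*-13)=-26, (2*28 - 33*-26)=914, (33*26 - 15*28)=438, (15*39 - -32*26)=1417, (-32*-13 - 2*39)=338; twice the area = |3081| = 3081; area = 3081/2; boundary points = 13 + 1 + 2 + 1 + 2 = 19; strictly interior points = area - boundary/2 + 1 = 1532; answer 1532
Step 3: U2 = 1532; w = 30299; 30299 = 41 * 739; sigma = (1 + 41) * (1 + 739) = 42 * 740 = 31080; answer 31080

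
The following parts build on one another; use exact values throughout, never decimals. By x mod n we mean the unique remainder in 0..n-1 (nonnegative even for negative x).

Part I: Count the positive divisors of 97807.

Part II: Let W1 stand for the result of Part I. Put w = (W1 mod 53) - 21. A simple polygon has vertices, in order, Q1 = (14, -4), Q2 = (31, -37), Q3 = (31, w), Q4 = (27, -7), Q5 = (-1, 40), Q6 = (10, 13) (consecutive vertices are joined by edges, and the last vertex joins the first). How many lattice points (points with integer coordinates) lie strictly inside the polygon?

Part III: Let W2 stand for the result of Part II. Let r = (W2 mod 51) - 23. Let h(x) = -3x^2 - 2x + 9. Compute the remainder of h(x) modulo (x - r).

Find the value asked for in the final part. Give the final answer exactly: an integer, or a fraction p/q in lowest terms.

Part I: 97807 = 47 * 2081; number of divisors = (1+1) * (1+1) = 4; answer 4
Part II: W1 = 4; w = -17; cross terms: (14*-37 - 31*-4)=-394, (31*-17 - 31*-37)=620, (31*-7 - 27*-17)=242, (27*40 - -1*-7)=1073, (-1*13 - 10*40)=-413, (10*-4 - 14*13)=-222; twice the area = |906| = 906; area = 453; boundary points = 1 + 20 + 2 + 1 + 1 + 1 = 26; strictly interior points = area - boundary/2 + 1 = 441; answer 441
Part III: W2 = 441; r = 10; remainder = value at the root: -3*(10)^2 - 2*(10)^1 + 9 = (-300) + (-20) + (9) = -311; answer -311

-311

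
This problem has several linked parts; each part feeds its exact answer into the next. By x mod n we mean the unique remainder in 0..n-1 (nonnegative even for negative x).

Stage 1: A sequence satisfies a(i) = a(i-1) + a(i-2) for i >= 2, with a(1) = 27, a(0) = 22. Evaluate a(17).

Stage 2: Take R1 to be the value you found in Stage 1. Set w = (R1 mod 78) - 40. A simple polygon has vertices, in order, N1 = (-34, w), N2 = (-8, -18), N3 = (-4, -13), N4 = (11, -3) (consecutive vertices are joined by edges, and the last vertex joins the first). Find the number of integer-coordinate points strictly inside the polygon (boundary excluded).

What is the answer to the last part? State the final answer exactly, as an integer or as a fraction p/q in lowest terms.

Stage 1: a(2) = 1*(27) + 1*(22) = 49; iterating: a(2)=49, a(3)=76, a(4)=125, a(5)=201, a(6)=326, a(7)=527, a(8)=853, a(9)=1380, a(10)=2233, a(11)=3613, a(12)=5846, a(13)=9459, a(14)=15305, a(15)=24764, a(16)=40069, a(17)=64833; answer 64833
Stage 2: R1 = 64833; w = -25; cross terms: (-34*-18 - -8*-25)=412, (-8*-13 - -4*-18)=32, (-4*-3 - 11*-13)=155, (11*-25 - -34*-3)=-377; twice the area = |222| = 222; area = 111; boundary points = 1 + 1 + 5 + 1 = 8; strictly interior points = area - boundary/2 + 1 = 108; answer 108

108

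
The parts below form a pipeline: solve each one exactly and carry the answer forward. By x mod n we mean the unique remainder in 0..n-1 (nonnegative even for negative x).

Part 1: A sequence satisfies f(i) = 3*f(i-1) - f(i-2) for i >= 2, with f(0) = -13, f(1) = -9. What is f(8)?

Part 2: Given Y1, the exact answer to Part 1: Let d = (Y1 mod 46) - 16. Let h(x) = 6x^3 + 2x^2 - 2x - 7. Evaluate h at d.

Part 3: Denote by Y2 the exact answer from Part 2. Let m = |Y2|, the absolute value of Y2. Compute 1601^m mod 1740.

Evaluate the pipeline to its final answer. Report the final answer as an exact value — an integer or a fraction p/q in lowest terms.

Part 1: f(2) = 3*(-9) - 1*(-13) = -14; iterating: f(2)=-14, f(3)=-33, f(4)=-85, f(5)=-222, f(6)=-581, f(7)=-1521, f(8)=-3982; answer -3982
Part 2: Y1 = -3982; d = 4; 6*(4)^3 + 2*(4)^2 - 2*(4)^1 - 7 = (384) + (32) + (-8) + (-7) = 401; answer 401
Part 3: Y2 = 401; m = 401; squarings mod 1740: 1601^1=1601, 1601^2=181, 1601^4=1441, 1601^8=661, 1601^16=181, 1601^32=1441, 1601^64=661, 1601^128=181, 1601^256=1441; 1601^401 = 1601^1 * 1601^16 * 1601^128 * 1601^256 = 341 (mod 1740); answer 341

341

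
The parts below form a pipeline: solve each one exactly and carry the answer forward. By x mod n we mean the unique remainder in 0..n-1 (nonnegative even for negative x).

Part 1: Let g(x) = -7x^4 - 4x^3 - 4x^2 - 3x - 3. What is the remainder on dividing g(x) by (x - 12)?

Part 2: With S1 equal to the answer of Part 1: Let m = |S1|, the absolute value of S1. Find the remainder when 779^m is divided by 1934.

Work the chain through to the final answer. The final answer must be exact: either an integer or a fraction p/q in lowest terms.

1479

Part 1: remainder = value at the root: -7*(12)^4 - 4*(12)^3 - 4*(12)^2 - 3*(12)^1 - 3 = (-145152) + (-6912) + (-576) + (-36) + (-3) = -152679; answer -152679
Part 2: S1 = -152679; m = 152679; squarings mod 1934: 779^1=779, 779^2=1499, 779^4=1627, 779^8=1417, 779^16=397, 779^32=955, 779^64=1111, 779^128=429, 779^256=311, 779^512=21, 779^1024=441, 779^2048=1081, 779^4096=425, 779^8192=763, 779^16384=35, 779^32768=1225, 779^65536=1775, 779^131072=139; 779^152679 = 779^1 * 779^2 * 779^4 * 779^32 * 779^64 * 779^1024 * 779^4096 * 779^16384 * 779^131072 = 1479 (mod 1934); answer 1479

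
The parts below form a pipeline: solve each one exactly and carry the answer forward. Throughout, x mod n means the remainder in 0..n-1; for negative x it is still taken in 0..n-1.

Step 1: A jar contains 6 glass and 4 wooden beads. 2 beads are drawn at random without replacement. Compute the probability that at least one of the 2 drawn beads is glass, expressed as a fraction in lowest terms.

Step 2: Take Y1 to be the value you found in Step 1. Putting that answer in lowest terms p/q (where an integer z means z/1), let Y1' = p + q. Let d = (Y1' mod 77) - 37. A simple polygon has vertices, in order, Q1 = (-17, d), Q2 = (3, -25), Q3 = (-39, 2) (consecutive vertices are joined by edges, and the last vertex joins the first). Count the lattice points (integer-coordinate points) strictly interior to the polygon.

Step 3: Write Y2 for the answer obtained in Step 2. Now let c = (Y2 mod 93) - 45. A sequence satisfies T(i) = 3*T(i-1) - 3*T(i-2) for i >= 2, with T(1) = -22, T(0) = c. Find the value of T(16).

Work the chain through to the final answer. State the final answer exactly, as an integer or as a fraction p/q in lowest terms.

-314928

Step 1: total draws C(10,2) = 45; complement C(4,2) = 6; favorable 45 - 6 = 39; P = 13/15; answer 13/15
Step 2: Y1 = 13/15; threaded value p + q = 28; d = -9; cross terms: (-17*-25 - 3*-9)=452, (3*2 - -39*-25)=-969, (-39*-9 - -17*2)=385; twice the area = |-132| = 132; area = 66; boundary points = 4 + 3 + 11 = 18; strictly interior points = area - boundary/2 + 1 = 58; answer 58
Step 3: Y2 = 58; c = 13; T(2) = 3*(-22) - 3*(13) = -105; iterating: T(2)=-105, T(3)=-249, T(4)=-432, T(5)=-549, T(6)=-351, T(7)=594, T(8)=2835, T(9)=6723, T(10)=11664, T(11)=14823, T(12)=9477, T(13)=-16038, T(14)=-76545, T(15)=-181521, T(16)=-314928; answer -314928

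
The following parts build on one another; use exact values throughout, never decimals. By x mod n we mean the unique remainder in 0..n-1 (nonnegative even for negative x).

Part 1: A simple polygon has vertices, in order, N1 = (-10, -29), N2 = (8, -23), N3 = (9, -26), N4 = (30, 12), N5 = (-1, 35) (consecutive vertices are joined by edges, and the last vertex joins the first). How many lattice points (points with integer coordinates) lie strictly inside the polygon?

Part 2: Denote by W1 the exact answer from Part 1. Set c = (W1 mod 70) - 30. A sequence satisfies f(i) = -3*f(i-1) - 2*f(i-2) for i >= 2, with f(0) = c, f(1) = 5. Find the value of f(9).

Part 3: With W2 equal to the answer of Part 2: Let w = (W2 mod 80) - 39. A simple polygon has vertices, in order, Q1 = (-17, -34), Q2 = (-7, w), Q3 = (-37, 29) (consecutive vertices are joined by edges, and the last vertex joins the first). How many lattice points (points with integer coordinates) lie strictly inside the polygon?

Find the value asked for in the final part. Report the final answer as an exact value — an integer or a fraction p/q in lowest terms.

710

Part 1: cross terms: (-10*-23 - 8*-29)=462, (8*-26 - 9*-23)=-1, (9*12 - 30*-26)=888, (30*35 - -1*12)=1062, (-1*-29 - -10*35)=379; twice the area = |2790| = 2790; area = 1395; boundary points = 6 + 1 + 1 + 1 + 1 = 10; strictly interior points = area - boundary/2 + 1 = 1391; answer 1391
Part 2: W1 = 1391; c = 31; f(2) = -3*(5) - 2*(31) = -77; iterating: f(2)=-77, f(3)=221, f(4)=-509, f(5)=1085, f(6)=-2237, f(7)=4541, f(8)=-9149, f(9)=18365; answer 18365
Part 3: W2 = 18365; w = 6; cross terms: (-17*6 - -7*-34)=-340, (-7*29 - -37*6)=19, (-37*-34 - -17*29)=1751; twice the area = |1430| = 1430; area = 715; boundary points = 10 + 1 + 1 = 12; strictly interior points = area - boundary/2 + 1 = 710; answer 710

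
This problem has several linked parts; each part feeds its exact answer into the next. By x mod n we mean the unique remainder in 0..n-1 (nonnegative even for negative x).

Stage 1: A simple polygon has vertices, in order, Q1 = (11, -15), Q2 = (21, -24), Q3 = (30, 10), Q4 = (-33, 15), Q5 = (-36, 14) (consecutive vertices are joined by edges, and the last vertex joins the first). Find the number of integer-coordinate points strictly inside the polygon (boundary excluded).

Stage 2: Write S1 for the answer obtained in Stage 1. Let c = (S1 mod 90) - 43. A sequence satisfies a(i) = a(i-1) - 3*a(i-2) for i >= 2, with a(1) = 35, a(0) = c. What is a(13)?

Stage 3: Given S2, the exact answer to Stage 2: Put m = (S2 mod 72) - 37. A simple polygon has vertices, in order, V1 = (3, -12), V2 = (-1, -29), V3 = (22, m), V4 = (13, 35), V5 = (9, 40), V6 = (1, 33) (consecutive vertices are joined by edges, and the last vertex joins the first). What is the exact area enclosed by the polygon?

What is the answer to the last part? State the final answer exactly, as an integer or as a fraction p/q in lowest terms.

676

Stage 1: cross terms: (11*-24 - 21*-15)=51, (21*10 - 30*-24)=930, (30*15 - -33*10)=780, (-33*14 - -36*15)=78, (-36*-15 - 11*14)=386; twice the area = |2225| = 2225; area = 2225/2; boundary points = 1 + 1 + 1 + 1 + 1 = 5; strictly interior points = area - boundary/2 + 1 = 1111; answer 1111
Stage 2: S1 = 1111; c = -12; a(2) = 1*(35) - 3*(-12) = 71; iterating: a(2)=71, a(3)=-34, a(4)=-247, a(5)=-145, a(6)=596, a(7)=1031, a(8)=-757, a(9)=-3850, a(10)=-1579, a(11)=9971, a(12)=14708, a(13)=-15205; answer -15205
Stage 3: S2 = -15205; m = 22; cross terms: (3*-29 - -1*-12)=-99, (-1*22 - 22*-29)=616, (22*35 - 13*22)=484, (13*40 - 9*35)=205, (9*33 - 1*40)=257, (1*-12 - 3*33)=-111; twice the area = |1352| = 1352; area = 676; answer 676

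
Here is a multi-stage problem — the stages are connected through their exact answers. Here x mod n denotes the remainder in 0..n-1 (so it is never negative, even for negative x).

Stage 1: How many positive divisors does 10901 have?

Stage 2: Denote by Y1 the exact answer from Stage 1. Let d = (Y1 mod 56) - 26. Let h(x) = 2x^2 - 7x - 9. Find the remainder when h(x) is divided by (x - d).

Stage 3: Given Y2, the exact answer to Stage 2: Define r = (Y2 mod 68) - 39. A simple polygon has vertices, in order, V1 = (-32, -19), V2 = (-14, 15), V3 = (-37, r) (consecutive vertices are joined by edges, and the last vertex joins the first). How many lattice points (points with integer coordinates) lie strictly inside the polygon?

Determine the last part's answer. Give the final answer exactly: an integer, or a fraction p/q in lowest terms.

Stage 1: 10901 = 11 * 991; number of divisors = (1+1) * (1+1) = 4; answer 4
Stage 2: Y1 = 4; d = -22; remainder = value at the root: 2*(-22)^2 - 7*(-22)^1 - 9 = (968) + (154) + (-9) = 1113; answer 1113
Stage 3: Y2 = 1113; r = -14; cross terms: (-32*15 - -14*-19)=-746, (-14*-14 - -37*15)=751, (-37*-19 - -32*-14)=255; twice the area = |260| = 260; area = 130; boundary points = 2 + 1 + 5 = 8; strictly interior points = area - boundary/2 + 1 = 127; answer 127

127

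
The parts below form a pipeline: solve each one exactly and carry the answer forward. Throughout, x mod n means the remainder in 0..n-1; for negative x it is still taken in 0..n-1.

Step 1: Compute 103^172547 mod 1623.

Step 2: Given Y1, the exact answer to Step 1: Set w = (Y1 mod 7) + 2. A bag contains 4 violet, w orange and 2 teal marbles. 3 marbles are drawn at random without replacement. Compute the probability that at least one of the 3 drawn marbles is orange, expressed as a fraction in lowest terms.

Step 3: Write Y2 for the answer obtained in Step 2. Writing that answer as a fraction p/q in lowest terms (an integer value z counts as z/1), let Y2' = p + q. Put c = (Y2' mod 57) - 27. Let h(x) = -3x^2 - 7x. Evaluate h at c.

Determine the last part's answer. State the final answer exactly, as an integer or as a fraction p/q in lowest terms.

-1176

Step 1: squarings mod 1623: 103^1=103, 103^2=871, 103^4=700, 103^8=1477, 103^16=217, 103^32=22, 103^64=484, 103^128=544, 103^256=550, 103^512=622, 103^1024=610, 103^2048=433, 103^4096=844, 103^8192=1462, 103^16384=1576, 103^32768=586, 103^65536=943, 103^131072=1468; 103^172547 = 103^1 * 103^2 * 103^512 * 103^8192 * 103^32768 * 103^131072 = 1252 (mod 1623); answer 1252
Step 2: Y1 = 1252; w = 8; total draws C(14,3) = 364; complement C(6,3) = 20; favorable 364 - 20 = 344; P = 86/91; answer 86/91
Step 3: Y2 = 86/91; threaded value p + q = 177; c = -21; -3*(-21)^2 - 7*(-21)^1 = (-1323) + (147) = -1176; answer -1176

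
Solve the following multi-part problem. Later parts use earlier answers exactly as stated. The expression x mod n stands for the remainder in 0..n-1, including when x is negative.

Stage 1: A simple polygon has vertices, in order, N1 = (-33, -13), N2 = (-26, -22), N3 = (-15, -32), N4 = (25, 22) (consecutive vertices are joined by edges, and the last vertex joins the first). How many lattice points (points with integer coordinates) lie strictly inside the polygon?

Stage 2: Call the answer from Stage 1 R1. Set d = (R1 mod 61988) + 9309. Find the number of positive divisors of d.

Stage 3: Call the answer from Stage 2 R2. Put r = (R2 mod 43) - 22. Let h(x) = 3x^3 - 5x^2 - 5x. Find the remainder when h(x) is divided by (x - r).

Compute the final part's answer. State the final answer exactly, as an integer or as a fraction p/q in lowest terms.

Stage 1: cross terms: (-33*-22 - -26*-13)=388, (-26*-32 - -15*-22)=502, (-15*22 - 25*-32)=470, (25*-13 - -33*22)=401; twice the area = |1761| = 1761; area = 1761/2; boundary points = 1 + 1 + 2 + 1 = 5; strictly interior points = area - boundary/2 + 1 = 879; answer 879
Stage 2: R1 = 879; d = 10188; 10188 = 2^2 * 3^2 * 283; number of divisors = (2+1) * (2+1) * (1+1) = 18; answer 18
Stage 3: R2 = 18; r = -4; remainder = value at the root: 3*(-4)^3 - 5*(-4)^2 - 5*(-4)^1 = (-192) + (-80) + (20) = -252; answer -252

-252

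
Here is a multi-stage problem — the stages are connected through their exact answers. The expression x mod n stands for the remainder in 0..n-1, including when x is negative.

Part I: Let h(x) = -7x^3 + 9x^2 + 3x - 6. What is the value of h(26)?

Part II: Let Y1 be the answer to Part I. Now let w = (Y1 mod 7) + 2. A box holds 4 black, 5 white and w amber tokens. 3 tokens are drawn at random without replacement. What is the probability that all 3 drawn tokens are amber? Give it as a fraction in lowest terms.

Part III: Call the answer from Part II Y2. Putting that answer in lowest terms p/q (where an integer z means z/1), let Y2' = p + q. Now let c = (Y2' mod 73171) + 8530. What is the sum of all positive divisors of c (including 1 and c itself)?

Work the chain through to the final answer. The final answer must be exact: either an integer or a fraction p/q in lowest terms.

Part I: -7*(26)^3 + 9*(26)^2 + 3*(26)^1 - 6 = (-123032) + (6084) + (78) + (-6) = -116876; answer -116876
Part II: Y1 = -116876; w = 5; total draws C(14,3) = 364; favorable C(5,3) = 10; P = 5/182; answer 5/182
Part III: Y2 = 5/182; threaded value p + q = 187; c = 8717; 8717 = 23 * 379; sigma = (1 + 23) * (1 + 379) = 24 * 380 = 9120; answer 9120

9120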